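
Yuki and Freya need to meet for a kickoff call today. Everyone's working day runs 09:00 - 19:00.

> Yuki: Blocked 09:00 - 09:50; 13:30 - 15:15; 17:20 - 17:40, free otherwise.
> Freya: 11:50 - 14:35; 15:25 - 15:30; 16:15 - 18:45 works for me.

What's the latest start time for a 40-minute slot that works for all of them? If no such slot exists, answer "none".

18:05

Yuki free: 09:50-13:30, 15:15-17:20, 17:40-19:00 (invert busy blocks within the working day).
Freya free: 11:50-14:35, 15:25-15:30, 16:15-18:45.
Yuki ∩ Freya: 11:50-13:30, 15:25-15:30, 16:15-17:20, 17:40-18:45.
The last common window of at least 40 minutes is 17:40-18:45; a 40-minute meeting can start as late as 18:05 and still end by 18:45.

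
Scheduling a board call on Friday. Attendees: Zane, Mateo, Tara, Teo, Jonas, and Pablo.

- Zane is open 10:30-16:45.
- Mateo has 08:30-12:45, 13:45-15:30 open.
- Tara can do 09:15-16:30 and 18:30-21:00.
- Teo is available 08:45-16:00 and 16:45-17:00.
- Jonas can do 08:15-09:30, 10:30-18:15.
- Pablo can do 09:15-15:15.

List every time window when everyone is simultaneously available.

Zane ∩ Mateo: 10:30-12:45, 13:45-15:30.
Zane ∩ Mateo ∩ Tara: 10:30-12:45, 13:45-15:30.
Zane ∩ Mateo ∩ Tara ∩ Teo: 10:30-12:45, 13:45-15:30.
Zane ∩ Mateo ∩ Tara ∩ Teo ∩ Jonas: 10:30-12:45, 13:45-15:30.
Zane ∩ Mateo ∩ Tara ∩ Teo ∩ Jonas ∩ Pablo: 10:30-12:45, 13:45-15:15.
So the common availability across everyone is 10:30-12:45, 13:45-15:15.

10:30-12:45, 13:45-15:15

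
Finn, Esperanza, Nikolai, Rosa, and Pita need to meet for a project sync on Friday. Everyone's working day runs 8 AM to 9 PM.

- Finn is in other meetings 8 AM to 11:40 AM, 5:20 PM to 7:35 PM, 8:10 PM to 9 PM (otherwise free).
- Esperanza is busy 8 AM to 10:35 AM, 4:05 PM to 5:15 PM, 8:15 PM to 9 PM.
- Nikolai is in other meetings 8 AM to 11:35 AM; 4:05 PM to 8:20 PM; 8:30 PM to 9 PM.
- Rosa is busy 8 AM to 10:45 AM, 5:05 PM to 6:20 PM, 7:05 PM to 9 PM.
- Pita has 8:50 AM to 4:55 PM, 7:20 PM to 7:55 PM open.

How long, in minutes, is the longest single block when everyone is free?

265

Finn free: 11:40-17:20, 19:35-20:10 (invert busy blocks within the working day).
Esperanza free: 10:35-16:05, 17:15-20:15 (invert busy blocks within the working day).
Nikolai free: 11:35-16:05, 20:20-20:30 (invert busy blocks within the working day).
Rosa free: 10:45-17:05, 18:20-19:05 (invert busy blocks within the working day).
Pita free: 08:50-16:55, 19:20-19:55.
Finn ∩ Esperanza: 11:40-16:05, 17:15-17:20, 19:35-20:10.
Finn ∩ Esperanza ∩ Nikolai: 11:40-16:05.
Finn ∩ Esperanza ∩ Nikolai ∩ Rosa: 11:40-16:05.
Finn ∩ Esperanza ∩ Nikolai ∩ Rosa ∩ Pita: 11:40-16:05.
The longest is 11:40-16:05 at 265 minutes.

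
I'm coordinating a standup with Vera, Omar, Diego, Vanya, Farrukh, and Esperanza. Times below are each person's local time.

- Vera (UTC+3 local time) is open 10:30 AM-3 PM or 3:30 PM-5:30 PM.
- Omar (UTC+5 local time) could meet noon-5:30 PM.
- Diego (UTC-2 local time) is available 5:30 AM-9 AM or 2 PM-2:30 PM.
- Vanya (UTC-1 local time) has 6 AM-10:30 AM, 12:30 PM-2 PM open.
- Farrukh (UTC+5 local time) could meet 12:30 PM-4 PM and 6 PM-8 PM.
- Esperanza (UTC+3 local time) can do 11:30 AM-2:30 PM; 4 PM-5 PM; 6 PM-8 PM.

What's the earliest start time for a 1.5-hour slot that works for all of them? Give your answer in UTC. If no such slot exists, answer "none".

08:30

Vera in UTC: 07:30-12:00, 12:30-14:30 (subtract 3h to convert from UTC+3).
Omar in UTC: 07:00-12:30 (subtract 5h to convert from UTC+5).
Diego in UTC: 07:30-11:00, 16:00-16:30 (add 2h to convert from UTC-2).
Vanya in UTC: 07:00-11:30, 13:30-15:00 (add 1h to convert from UTC-1).
Farrukh in UTC: 07:30-11:00, 13:00-15:00 (subtract 5h to convert from UTC+5).
Esperanza in UTC: 08:30-11:30, 13:00-14:00, 15:00-17:00 (subtract 3h to convert from UTC+3).
Vera ∩ Omar: 07:30-12:00.
Vera ∩ Omar ∩ Diego: 07:30-11:00.
Vera ∩ Omar ∩ Diego ∩ Vanya: 07:30-11:00.
Vera ∩ Omar ∩ Diego ∩ Vanya ∩ Farrukh: 07:30-11:00.
Vera ∩ Omar ∩ Diego ∩ Vanya ∩ Farrukh ∩ Esperanza: 08:30-11:00.
Those are the intersection windows.
The first common window of at least 90 minutes is 08:30-11:00, so the earliest start is 08:30.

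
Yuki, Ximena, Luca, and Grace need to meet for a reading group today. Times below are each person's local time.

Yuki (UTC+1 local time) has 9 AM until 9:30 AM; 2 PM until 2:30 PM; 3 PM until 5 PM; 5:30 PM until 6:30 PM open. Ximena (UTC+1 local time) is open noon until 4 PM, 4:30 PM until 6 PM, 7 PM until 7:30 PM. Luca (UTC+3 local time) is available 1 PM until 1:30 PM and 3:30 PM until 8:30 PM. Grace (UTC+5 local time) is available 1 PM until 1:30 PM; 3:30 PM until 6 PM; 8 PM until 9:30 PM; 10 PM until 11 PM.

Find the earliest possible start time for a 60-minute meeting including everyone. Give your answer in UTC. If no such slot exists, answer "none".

Yuki in UTC: 08:00-08:30, 13:00-13:30, 14:00-16:00, 16:30-17:30 (subtract 1h to convert from UTC+1).
Ximena in UTC: 11:00-15:00, 15:30-17:00, 18:00-18:30 (subtract 1h to convert from UTC+1).
Luca in UTC: 10:00-10:30, 12:30-17:30 (subtract 3h to convert from UTC+3).
Grace in UTC: 08:00-08:30, 10:30-13:00, 15:00-16:30, 17:00-18:00 (subtract 5h to convert from UTC+5).
Yuki ∩ Ximena: 13:00-13:30, 14:00-15:00, 15:30-16:00, 16:30-17:00.
Yuki ∩ Ximena ∩ Luca: 13:00-13:30, 14:00-15:00, 15:30-16:00, 16:30-17:00.
Yuki ∩ Ximena ∩ Luca ∩ Grace: 15:30-16:00.
So the common availability across everyone is 15:30-16:00.
No common window is at least 60 minutes long.

none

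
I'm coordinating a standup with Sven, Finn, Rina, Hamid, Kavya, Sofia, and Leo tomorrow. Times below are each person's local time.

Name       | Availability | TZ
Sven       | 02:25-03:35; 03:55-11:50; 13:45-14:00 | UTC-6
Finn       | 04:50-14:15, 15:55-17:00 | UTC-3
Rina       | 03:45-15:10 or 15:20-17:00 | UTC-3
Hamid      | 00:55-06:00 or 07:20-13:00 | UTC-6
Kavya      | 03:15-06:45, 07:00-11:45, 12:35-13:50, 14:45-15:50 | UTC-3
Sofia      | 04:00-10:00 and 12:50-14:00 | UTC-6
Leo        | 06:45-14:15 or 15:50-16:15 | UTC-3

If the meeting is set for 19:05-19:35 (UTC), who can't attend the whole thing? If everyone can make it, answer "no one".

Hamid, Kavya, Leo, Sven

Sven in UTC: 08:25-09:35, 09:55-17:50, 19:45-20:00 (add 6h to convert from UTC-6).
Finn in UTC: 07:50-17:15, 18:55-20:00 (add 3h to convert from UTC-3).
Rina in UTC: 06:45-18:10, 18:20-20:00 (add 3h to convert from UTC-3).
Hamid in UTC: 06:55-12:00, 13:20-19:00 (add 6h to convert from UTC-6).
Kavya in UTC: 06:15-09:45, 10:00-14:45, 15:35-16:50, 17:45-18:50 (add 3h to convert from UTC-3).
Sofia in UTC: 10:00-16:00, 18:50-20:00 (add 6h to convert from UTC-6).
Leo in UTC: 09:45-17:15, 18:50-19:15 (add 3h to convert from UTC-3).
Sven: not fully free for 19:05-19:35. Finn: free for 19:05-19:35. Rina: free for 19:05-19:35. Hamid: not fully free for 19:05-19:35. Kavya: not fully free for 19:05-19:35. Sofia: free for 19:05-19:35. Leo: not fully free for 19:05-19:35.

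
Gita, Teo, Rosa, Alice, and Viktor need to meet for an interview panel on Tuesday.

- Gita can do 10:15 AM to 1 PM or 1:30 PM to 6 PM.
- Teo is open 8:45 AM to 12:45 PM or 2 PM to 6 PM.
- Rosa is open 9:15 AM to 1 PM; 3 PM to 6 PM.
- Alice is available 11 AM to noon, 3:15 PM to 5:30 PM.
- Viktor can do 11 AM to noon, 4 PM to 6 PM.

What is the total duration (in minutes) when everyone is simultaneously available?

Gita ∩ Teo: 10:15-12:45, 14:00-18:00.
Gita ∩ Teo ∩ Rosa: 10:15-12:45, 15:00-18:00.
Gita ∩ Teo ∩ Rosa ∩ Alice: 11:00-12:00, 15:15-17:30.
Gita ∩ Teo ∩ Rosa ∩ Alice ∩ Viktor: 11:00-12:00, 16:00-17:30.
So the common availability across everyone is 11:00-12:00, 16:00-17:30.
Summing the common windows: 60 + 90 = 150 minutes.

150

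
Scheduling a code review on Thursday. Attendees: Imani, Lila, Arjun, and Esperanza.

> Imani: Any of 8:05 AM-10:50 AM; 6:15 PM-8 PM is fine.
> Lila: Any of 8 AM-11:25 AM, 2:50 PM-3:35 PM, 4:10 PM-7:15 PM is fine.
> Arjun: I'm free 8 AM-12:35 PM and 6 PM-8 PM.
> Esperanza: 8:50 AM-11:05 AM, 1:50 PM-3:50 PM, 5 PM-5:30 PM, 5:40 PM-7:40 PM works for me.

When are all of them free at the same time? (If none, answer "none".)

Imani ∩ Lila: 08:05-10:50, 18:15-19:15.
Imani ∩ Lila ∩ Arjun: 08:05-10:50, 18:15-19:15.
Imani ∩ Lila ∩ Arjun ∩ Esperanza: 08:50-10:50, 18:15-19:15.

08:50-10:50, 18:15-19:15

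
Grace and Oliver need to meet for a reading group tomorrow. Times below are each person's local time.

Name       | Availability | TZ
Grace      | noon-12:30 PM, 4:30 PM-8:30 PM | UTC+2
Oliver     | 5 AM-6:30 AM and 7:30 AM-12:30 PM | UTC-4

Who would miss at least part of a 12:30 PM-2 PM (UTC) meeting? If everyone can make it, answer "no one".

Grace in UTC: 10:00-10:30, 14:30-18:30 (subtract 2h to convert from UTC+2).
Oliver in UTC: 09:00-10:30, 11:30-16:30 (add 4h to convert from UTC-4).
Grace: not fully free for 12:30-14:00. Oliver: free for 12:30-14:00.

Grace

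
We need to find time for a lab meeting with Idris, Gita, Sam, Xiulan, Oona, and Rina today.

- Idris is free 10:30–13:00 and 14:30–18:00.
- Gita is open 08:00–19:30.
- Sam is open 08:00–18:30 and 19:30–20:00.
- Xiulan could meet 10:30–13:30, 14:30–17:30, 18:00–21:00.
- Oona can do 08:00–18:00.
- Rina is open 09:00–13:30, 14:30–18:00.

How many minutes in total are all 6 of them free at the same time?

330

Idris ∩ Gita: 10:30-13:00, 14:30-18:00.
Idris ∩ Gita ∩ Sam: 10:30-13:00, 14:30-18:00.
Idris ∩ Gita ∩ Sam ∩ Xiulan: 10:30-13:00, 14:30-17:30.
Idris ∩ Gita ∩ Sam ∩ Xiulan ∩ Oona: 10:30-13:00, 14:30-17:30.
Idris ∩ Gita ∩ Sam ∩ Xiulan ∩ Oona ∩ Rina: 10:30-13:00, 14:30-17:30.
Summing the common windows: 150 + 180 = 330 minutes.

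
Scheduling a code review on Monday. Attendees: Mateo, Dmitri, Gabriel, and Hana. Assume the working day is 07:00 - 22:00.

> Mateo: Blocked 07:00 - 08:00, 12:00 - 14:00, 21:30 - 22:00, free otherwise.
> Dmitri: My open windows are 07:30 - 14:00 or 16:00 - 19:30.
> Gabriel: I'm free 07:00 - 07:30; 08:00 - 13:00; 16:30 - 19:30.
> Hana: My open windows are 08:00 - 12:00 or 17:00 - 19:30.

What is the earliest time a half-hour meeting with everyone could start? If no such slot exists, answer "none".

08:00

Mateo free: 08:00-12:00, 14:00-21:30 (invert busy blocks within the working day).
Dmitri free: 07:30-14:00, 16:00-19:30.
Gabriel free: 07:00-07:30, 08:00-13:00, 16:30-19:30.
Hana free: 08:00-12:00, 17:00-19:30.
Mateo ∩ Dmitri: 08:00-12:00, 16:00-19:30.
Mateo ∩ Dmitri ∩ Gabriel: 08:00-12:00, 16:30-19:30.
Mateo ∩ Dmitri ∩ Gabriel ∩ Hana: 08:00-12:00, 17:00-19:30.
The first common window of at least 30 minutes is 08:00-12:00, so the earliest start is 08:00.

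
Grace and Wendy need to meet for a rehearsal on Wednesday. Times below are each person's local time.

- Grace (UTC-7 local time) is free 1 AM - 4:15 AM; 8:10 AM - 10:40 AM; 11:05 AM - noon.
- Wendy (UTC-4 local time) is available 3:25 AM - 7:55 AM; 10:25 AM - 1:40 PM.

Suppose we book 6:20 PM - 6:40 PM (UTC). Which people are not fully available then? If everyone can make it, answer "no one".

Wendy

Grace in UTC: 08:00-11:15, 15:10-17:40, 18:05-19:00 (add 7h to convert from UTC-7).
Wendy in UTC: 07:25-11:55, 14:25-17:40 (add 4h to convert from UTC-4).
Grace: free for 18:20-18:40. Wendy: not fully free for 18:20-18:40.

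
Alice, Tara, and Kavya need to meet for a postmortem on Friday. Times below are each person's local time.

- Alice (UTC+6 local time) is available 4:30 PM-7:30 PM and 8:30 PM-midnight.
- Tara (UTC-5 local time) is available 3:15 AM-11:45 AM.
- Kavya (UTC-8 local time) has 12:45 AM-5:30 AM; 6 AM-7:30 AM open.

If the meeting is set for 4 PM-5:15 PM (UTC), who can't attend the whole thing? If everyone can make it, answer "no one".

Kavya, Tara

Alice in UTC: 10:30-13:30, 14:30-18:00 (subtract 6h to convert from UTC+6).
Tara in UTC: 08:15-16:45 (add 5h to convert from UTC-5).
Kavya in UTC: 08:45-13:30, 14:00-15:30 (add 8h to convert from UTC-8).
Alice: free for 16:00-17:15. Tara: not fully free for 16:00-17:15. Kavya: not fully free for 16:00-17:15.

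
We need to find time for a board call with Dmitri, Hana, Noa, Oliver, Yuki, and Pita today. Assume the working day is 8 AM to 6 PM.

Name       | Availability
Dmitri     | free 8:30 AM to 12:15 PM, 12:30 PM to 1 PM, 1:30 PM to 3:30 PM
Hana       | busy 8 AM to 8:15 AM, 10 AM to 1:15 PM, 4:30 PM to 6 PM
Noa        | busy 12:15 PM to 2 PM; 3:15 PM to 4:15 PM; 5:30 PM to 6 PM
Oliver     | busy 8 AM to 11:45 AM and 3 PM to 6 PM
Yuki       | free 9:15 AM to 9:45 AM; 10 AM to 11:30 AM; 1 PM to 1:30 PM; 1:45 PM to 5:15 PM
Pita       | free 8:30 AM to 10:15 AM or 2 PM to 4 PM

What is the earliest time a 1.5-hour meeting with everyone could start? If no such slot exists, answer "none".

none

Dmitri free: 08:30-12:15, 12:30-13:00, 13:30-15:30.
Hana free: 08:15-10:00, 13:15-16:30 (invert busy blocks within the working day).
Noa free: 08:00-12:15, 14:00-15:15, 16:15-17:30 (invert busy blocks within the working day).
Oliver free: 11:45-15:00 (invert busy blocks within the working day).
Yuki free: 09:15-09:45, 10:00-11:30, 13:00-13:30, 13:45-17:15.
Pita free: 08:30-10:15, 14:00-16:00.
Dmitri ∩ Hana: 08:30-10:00, 13:30-15:30.
Dmitri ∩ Hana ∩ Noa: 08:30-10:00, 14:00-15:15.
Dmitri ∩ Hana ∩ Noa ∩ Oliver: 14:00-15:00.
Dmitri ∩ Hana ∩ Noa ∩ Oliver ∩ Yuki: 14:00-15:00.
Dmitri ∩ Hana ∩ Noa ∩ Oliver ∩ Yuki ∩ Pita: 14:00-15:00.
So the common availability across everyone is 14:00-15:00.
No common window is at least 90 minutes long.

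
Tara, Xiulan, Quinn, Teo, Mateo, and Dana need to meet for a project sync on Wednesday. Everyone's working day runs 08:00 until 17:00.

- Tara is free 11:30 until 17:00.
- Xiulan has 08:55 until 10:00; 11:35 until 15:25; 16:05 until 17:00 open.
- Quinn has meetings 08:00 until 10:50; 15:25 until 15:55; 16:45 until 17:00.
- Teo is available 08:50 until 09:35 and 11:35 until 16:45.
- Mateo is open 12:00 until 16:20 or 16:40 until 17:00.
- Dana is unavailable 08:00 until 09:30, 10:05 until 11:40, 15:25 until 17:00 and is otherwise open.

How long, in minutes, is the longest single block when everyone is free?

205

Tara free: 11:30-17:00.
Xiulan free: 08:55-10:00, 11:35-15:25, 16:05-17:00.
Quinn free: 10:50-15:25, 15:55-16:45 (invert busy blocks within the working day).
Teo free: 08:50-09:35, 11:35-16:45.
Mateo free: 12:00-16:20, 16:40-17:00.
Dana free: 09:30-10:05, 11:40-15:25 (invert busy blocks within the working day).
Tara ∩ Xiulan: 11:35-15:25, 16:05-17:00.
Tara ∩ Xiulan ∩ Quinn: 11:35-15:25, 16:05-16:45.
Tara ∩ Xiulan ∩ Quinn ∩ Teo: 11:35-15:25, 16:05-16:45.
Tara ∩ Xiulan ∩ Quinn ∩ Teo ∩ Mateo: 12:00-15:25, 16:05-16:20, 16:40-16:45.
Tara ∩ Xiulan ∩ Quinn ∩ Teo ∩ Mateo ∩ Dana: 12:00-15:25.
So the common availability across everyone is 12:00-15:25.
The longest is 12:00-15:25 at 205 minutes.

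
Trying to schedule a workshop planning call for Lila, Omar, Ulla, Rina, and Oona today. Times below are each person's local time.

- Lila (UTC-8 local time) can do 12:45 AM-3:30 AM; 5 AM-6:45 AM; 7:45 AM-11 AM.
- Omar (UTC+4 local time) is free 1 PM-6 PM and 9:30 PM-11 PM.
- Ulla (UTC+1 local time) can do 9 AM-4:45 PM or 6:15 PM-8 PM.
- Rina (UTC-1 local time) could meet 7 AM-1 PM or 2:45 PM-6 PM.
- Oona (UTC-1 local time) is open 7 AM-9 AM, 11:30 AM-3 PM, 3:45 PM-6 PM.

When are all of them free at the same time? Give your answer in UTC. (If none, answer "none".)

09:00-10:00, 13:00-14:00, 17:30-19:00

Lila in UTC: 08:45-11:30, 13:00-14:45, 15:45-19:00 (add 8h to convert from UTC-8).
Omar in UTC: 09:00-14:00, 17:30-19:00 (subtract 4h to convert from UTC+4).
Ulla in UTC: 08:00-15:45, 17:15-19:00 (subtract 1h to convert from UTC+1).
Rina in UTC: 08:00-14:00, 15:45-19:00 (add 1h to convert from UTC-1).
Oona in UTC: 08:00-10:00, 12:30-16:00, 16:45-19:00 (add 1h to convert from UTC-1).
Lila ∩ Omar: 09:00-11:30, 13:00-14:00, 17:30-19:00.
Lila ∩ Omar ∩ Ulla: 09:00-11:30, 13:00-14:00, 17:30-19:00.
Lila ∩ Omar ∩ Ulla ∩ Rina: 09:00-11:30, 13:00-14:00, 17:30-19:00.
Lila ∩ Omar ∩ Ulla ∩ Rina ∩ Oona: 09:00-10:00, 13:00-14:00, 17:30-19:00.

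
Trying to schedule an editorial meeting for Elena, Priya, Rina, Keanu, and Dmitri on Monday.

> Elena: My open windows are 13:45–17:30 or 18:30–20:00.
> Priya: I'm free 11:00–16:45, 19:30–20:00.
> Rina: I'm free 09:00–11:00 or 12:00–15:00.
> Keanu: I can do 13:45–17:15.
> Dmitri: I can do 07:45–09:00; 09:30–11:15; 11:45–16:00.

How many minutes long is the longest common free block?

75

Elena ∩ Priya: 13:45-16:45, 19:30-20:00.
Elena ∩ Priya ∩ Rina: 13:45-15:00.
Elena ∩ Priya ∩ Rina ∩ Keanu: 13:45-15:00.
Elena ∩ Priya ∩ Rina ∩ Keanu ∩ Dmitri: 13:45-15:00.
Those are the intersection windows.
The longest is 13:45-15:00 at 75 minutes.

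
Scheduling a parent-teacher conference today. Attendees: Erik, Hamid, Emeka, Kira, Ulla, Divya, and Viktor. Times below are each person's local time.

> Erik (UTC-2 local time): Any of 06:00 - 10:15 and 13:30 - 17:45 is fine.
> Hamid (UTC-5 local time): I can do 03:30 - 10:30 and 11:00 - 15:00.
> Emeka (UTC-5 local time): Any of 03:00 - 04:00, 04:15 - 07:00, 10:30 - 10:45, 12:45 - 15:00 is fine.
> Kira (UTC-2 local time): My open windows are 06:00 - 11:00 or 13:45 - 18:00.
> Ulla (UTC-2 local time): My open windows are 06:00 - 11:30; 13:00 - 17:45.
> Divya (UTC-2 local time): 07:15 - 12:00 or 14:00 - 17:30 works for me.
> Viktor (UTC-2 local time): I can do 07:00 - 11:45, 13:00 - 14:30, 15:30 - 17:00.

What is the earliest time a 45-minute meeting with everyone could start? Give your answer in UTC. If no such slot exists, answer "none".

Erik in UTC: 08:00-12:15, 15:30-19:45 (add 2h to convert from UTC-2).
Hamid in UTC: 08:30-15:30, 16:00-20:00 (add 5h to convert from UTC-5).
Emeka in UTC: 08:00-09:00, 09:15-12:00, 15:30-15:45, 17:45-20:00 (add 5h to convert from UTC-5).
Kira in UTC: 08:00-13:00, 15:45-20:00 (add 2h to convert from UTC-2).
Ulla in UTC: 08:00-13:30, 15:00-19:45 (add 2h to convert from UTC-2).
Divya in UTC: 09:15-14:00, 16:00-19:30 (add 2h to convert from UTC-2).
Viktor in UTC: 09:00-13:45, 15:00-16:30, 17:30-19:00 (add 2h to convert from UTC-2).
Erik ∩ Hamid: 08:30-12:15, 16:00-19:45.
Erik ∩ Hamid ∩ Emeka: 08:30-09:00, 09:15-12:00, 17:45-19:45.
Erik ∩ Hamid ∩ Emeka ∩ Kira: 08:30-09:00, 09:15-12:00, 17:45-19:45.
Erik ∩ Hamid ∩ Emeka ∩ Kira ∩ Ulla: 08:30-09:00, 09:15-12:00, 17:45-19:45.
Erik ∩ Hamid ∩ Emeka ∩ Kira ∩ Ulla ∩ Divya: 09:15-12:00, 17:45-19:30.
Erik ∩ Hamid ∩ Emeka ∩ Kira ∩ Ulla ∩ Divya ∩ Viktor: 09:15-12:00, 17:45-19:00.
Those are the intersection windows.
The first common window of at least 45 minutes is 09:15-12:00, so the earliest start is 09:15.

09:15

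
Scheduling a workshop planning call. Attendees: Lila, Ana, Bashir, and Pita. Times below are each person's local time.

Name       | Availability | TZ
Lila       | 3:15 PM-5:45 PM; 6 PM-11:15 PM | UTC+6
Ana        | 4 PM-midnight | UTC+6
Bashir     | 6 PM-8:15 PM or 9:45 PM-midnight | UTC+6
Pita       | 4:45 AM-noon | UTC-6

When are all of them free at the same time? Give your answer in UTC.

12:00-14:15, 15:45-17:15

Lila in UTC: 09:15-11:45, 12:00-17:15 (subtract 6h to convert from UTC+6).
Ana in UTC: 10:00-18:00 (subtract 6h to convert from UTC+6).
Bashir in UTC: 12:00-14:15, 15:45-18:00 (subtract 6h to convert from UTC+6).
Pita in UTC: 10:45-18:00 (add 6h to convert from UTC-6).
Lila ∩ Ana: 10:00-11:45, 12:00-17:15.
Lila ∩ Ana ∩ Bashir: 12:00-14:15, 15:45-17:15.
Lila ∩ Ana ∩ Bashir ∩ Pita: 12:00-14:15, 15:45-17:15.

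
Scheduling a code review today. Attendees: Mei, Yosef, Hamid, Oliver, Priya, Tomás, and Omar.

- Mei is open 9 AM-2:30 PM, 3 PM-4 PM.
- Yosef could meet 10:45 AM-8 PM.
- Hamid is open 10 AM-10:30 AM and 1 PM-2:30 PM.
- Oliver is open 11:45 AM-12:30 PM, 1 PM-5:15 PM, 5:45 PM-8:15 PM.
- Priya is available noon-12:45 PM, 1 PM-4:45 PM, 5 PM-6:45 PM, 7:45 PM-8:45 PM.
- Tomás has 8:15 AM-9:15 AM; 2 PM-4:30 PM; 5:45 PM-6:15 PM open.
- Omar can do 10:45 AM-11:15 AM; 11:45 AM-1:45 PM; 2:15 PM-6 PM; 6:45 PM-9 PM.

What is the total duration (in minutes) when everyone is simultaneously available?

Mei ∩ Yosef: 10:45-14:30, 15:00-16:00.
Mei ∩ Yosef ∩ Hamid: 13:00-14:30.
Mei ∩ Yosef ∩ Hamid ∩ Oliver: 13:00-14:30.
Mei ∩ Yosef ∩ Hamid ∩ Oliver ∩ Priya: 13:00-14:30.
Mei ∩ Yosef ∩ Hamid ∩ Oliver ∩ Priya ∩ Tomás: 14:00-14:30.
Mei ∩ Yosef ∩ Hamid ∩ Oliver ∩ Priya ∩ Tomás ∩ Omar: 14:15-14:30.
That's a single block of 15 minutes.

15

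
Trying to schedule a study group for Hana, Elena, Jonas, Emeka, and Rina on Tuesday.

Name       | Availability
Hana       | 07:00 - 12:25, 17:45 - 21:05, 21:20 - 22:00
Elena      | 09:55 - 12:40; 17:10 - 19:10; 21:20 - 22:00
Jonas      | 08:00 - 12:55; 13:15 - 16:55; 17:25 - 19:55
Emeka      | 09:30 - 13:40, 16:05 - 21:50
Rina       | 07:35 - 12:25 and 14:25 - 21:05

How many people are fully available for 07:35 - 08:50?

2

Hana and Rina can make the full 07:35-08:50 slot — that's 2.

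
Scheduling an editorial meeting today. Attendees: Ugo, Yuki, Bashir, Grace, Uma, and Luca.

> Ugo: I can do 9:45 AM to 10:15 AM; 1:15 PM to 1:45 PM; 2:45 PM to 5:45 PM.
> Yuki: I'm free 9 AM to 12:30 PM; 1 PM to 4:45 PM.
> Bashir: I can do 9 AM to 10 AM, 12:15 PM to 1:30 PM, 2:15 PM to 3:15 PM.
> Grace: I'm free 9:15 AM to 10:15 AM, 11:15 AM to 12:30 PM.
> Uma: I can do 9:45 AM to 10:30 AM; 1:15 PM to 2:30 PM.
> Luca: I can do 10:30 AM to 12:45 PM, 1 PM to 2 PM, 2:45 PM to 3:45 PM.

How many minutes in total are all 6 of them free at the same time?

Ugo ∩ Yuki: 09:45-10:15, 13:15-13:45, 14:45-16:45.
Ugo ∩ Yuki ∩ Bashir: 09:45-10:00, 13:15-13:30, 14:45-15:15.
Ugo ∩ Yuki ∩ Bashir ∩ Grace: 09:45-10:00.
Ugo ∩ Yuki ∩ Bashir ∩ Grace ∩ Uma: 09:45-10:00.
Ugo ∩ Yuki ∩ Bashir ∩ Grace ∩ Uma ∩ Luca: ∅.
There is no time when everyone is free.
There is no common window, so the total is 0 minutes.

0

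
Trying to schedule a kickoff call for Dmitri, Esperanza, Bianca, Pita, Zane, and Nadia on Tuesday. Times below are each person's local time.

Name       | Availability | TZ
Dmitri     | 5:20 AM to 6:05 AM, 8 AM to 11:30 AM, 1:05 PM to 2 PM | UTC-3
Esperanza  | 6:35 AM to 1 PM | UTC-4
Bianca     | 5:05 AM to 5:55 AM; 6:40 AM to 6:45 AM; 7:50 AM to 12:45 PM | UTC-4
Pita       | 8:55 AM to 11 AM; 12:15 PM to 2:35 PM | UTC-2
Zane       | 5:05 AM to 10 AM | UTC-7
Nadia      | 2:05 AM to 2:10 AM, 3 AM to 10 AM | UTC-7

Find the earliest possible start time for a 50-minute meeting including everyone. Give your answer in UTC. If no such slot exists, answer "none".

12:05

Dmitri in UTC: 08:20-09:05, 11:00-14:30, 16:05-17:00 (add 3h to convert from UTC-3).
Esperanza in UTC: 10:35-17:00 (add 4h to convert from UTC-4).
Bianca in UTC: 09:05-09:55, 10:40-10:45, 11:50-16:45 (add 4h to convert from UTC-4).
Pita in UTC: 10:55-13:00, 14:15-16:35 (add 2h to convert from UTC-2).
Zane in UTC: 12:05-17:00 (add 7h to convert from UTC-7).
Nadia in UTC: 09:05-09:10, 10:00-17:00 (add 7h to convert from UTC-7).
Dmitri ∩ Esperanza: 11:00-14:30, 16:05-17:00.
Dmitri ∩ Esperanza ∩ Bianca: 11:50-14:30, 16:05-16:45.
Dmitri ∩ Esperanza ∩ Bianca ∩ Pita: 11:50-13:00, 14:15-14:30, 16:05-16:35.
Dmitri ∩ Esperanza ∩ Bianca ∩ Pita ∩ Zane: 12:05-13:00, 14:15-14:30, 16:05-16:35.
Dmitri ∩ Esperanza ∩ Bianca ∩ Pita ∩ Zane ∩ Nadia: 12:05-13:00, 14:15-14:30, 16:05-16:35.
The first common window of at least 50 minutes is 12:05-13:00, so the earliest start is 12:05.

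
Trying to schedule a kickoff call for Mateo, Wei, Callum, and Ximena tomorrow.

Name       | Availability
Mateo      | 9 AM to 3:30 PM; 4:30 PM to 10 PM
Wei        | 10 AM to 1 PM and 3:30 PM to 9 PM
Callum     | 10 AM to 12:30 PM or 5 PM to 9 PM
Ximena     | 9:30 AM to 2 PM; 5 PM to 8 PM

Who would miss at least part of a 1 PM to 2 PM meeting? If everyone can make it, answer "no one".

Callum, Wei

Mateo: free for 13:00-14:00. Wei: not fully free for 13:00-14:00. Callum: not fully free for 13:00-14:00. Ximena: free for 13:00-14:00.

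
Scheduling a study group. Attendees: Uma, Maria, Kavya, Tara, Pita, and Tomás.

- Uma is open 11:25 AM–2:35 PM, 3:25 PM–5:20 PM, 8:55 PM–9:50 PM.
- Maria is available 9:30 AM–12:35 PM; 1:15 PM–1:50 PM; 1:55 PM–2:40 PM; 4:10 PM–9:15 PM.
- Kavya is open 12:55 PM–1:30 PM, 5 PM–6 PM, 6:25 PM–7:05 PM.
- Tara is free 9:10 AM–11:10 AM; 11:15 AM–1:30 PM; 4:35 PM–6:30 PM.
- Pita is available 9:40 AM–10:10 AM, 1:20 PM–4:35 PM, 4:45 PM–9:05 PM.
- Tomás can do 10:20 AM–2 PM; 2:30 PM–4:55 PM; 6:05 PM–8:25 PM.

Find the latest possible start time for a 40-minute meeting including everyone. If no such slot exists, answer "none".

Uma ∩ Maria: 11:25-12:35, 13:15-13:50, 13:55-14:35, 16:10-17:20, 20:55-21:15.
Uma ∩ Maria ∩ Kavya: 13:15-13:30, 17:00-17:20.
Uma ∩ Maria ∩ Kavya ∩ Tara: 13:15-13:30, 17:00-17:20.
Uma ∩ Maria ∩ Kavya ∩ Tara ∩ Pita: 13:20-13:30, 17:00-17:20.
Uma ∩ Maria ∩ Kavya ∩ Tara ∩ Pita ∩ Tomás: 13:20-13:30.
So the common availability across everyone is 13:20-13:30.
No common window is at least 40 minutes long.

none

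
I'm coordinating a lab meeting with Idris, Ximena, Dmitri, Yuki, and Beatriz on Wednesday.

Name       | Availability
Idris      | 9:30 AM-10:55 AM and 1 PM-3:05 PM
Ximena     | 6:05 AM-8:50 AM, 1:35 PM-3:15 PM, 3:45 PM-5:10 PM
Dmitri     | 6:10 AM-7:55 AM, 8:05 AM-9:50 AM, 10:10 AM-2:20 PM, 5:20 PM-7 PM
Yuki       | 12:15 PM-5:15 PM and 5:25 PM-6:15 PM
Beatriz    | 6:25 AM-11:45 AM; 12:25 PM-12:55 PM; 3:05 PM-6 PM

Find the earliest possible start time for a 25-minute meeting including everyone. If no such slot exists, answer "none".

none

Idris ∩ Ximena: 13:35-15:05.
Idris ∩ Ximena ∩ Dmitri: 13:35-14:20.
Idris ∩ Ximena ∩ Dmitri ∩ Yuki: 13:35-14:20.
Idris ∩ Ximena ∩ Dmitri ∩ Yuki ∩ Beatriz: ∅.
There is no time when everyone is free.
No common window is at least 25 minutes long.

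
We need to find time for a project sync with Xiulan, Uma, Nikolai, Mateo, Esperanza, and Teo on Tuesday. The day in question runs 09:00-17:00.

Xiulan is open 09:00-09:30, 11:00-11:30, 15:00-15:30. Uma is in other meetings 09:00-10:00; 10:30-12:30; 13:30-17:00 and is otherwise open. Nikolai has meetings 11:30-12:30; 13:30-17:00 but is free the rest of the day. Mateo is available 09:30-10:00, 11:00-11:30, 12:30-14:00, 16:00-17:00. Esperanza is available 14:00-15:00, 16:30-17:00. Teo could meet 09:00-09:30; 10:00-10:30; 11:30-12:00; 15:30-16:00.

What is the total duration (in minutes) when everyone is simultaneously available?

0

Xiulan free: 09:00-09:30, 11:00-11:30, 15:00-15:30.
Uma free: 10:00-10:30, 12:30-13:30 (invert busy blocks within the working day).
Nikolai free: 09:00-11:30, 12:30-13:30 (invert busy blocks within the working day).
Mateo free: 09:30-10:00, 11:00-11:30, 12:30-14:00, 16:00-17:00.
Esperanza free: 14:00-15:00, 16:30-17:00.
Teo free: 09:00-09:30, 10:00-10:30, 11:30-12:00, 15:30-16:00.
Xiulan ∩ Uma: ∅.
Xiulan ∩ Uma ∩ Nikolai: ∅.
Xiulan ∩ Uma ∩ Nikolai ∩ Mateo: ∅.
Xiulan ∩ Uma ∩ Nikolai ∩ Mateo ∩ Esperanza: ∅.
Xiulan ∩ Uma ∩ Nikolai ∩ Mateo ∩ Esperanza ∩ Teo: ∅.
There is no time when everyone is free.
There is no common window, so the total is 0 minutes.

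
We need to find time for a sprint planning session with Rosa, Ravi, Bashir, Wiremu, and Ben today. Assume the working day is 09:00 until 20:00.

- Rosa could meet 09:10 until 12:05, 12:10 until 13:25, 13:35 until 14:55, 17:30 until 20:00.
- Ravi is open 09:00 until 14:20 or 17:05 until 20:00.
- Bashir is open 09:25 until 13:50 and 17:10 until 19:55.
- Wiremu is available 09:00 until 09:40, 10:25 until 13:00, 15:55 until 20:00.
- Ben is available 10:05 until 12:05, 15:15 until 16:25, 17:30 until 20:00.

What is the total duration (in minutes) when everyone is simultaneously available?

245

Rosa ∩ Ravi: 09:10-12:05, 12:10-13:25, 13:35-14:20, 17:30-20:00.
Rosa ∩ Ravi ∩ Bashir: 09:25-12:05, 12:10-13:25, 13:35-13:50, 17:30-19:55.
Rosa ∩ Ravi ∩ Bashir ∩ Wiremu: 09:25-09:40, 10:25-12:05, 12:10-13:00, 17:30-19:55.
Rosa ∩ Ravi ∩ Bashir ∩ Wiremu ∩ Ben: 10:25-12:05, 17:30-19:55.
So the common availability across everyone is 10:25-12:05, 17:30-19:55.
Summing the common windows: 100 + 145 = 245 minutes.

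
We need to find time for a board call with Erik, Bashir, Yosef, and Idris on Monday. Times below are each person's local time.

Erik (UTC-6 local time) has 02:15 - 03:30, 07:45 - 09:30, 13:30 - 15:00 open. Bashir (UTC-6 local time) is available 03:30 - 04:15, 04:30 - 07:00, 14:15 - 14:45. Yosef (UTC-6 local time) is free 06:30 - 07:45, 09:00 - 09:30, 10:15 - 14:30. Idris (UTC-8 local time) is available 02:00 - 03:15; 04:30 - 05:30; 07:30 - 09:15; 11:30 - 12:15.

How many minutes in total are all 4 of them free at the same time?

Erik in UTC: 08:15-09:30, 13:45-15:30, 19:30-21:00 (add 6h to convert from UTC-6).
Bashir in UTC: 09:30-10:15, 10:30-13:00, 20:15-20:45 (add 6h to convert from UTC-6).
Yosef in UTC: 12:30-13:45, 15:00-15:30, 16:15-20:30 (add 6h to convert from UTC-6).
Idris in UTC: 10:00-11:15, 12:30-13:30, 15:30-17:15, 19:30-20:15 (add 8h to convert from UTC-8).
Erik ∩ Bashir: 20:15-20:45.
Erik ∩ Bashir ∩ Yosef: 20:15-20:30.
Erik ∩ Bashir ∩ Yosef ∩ Idris: ∅.
There is no time when everyone is free.
There is no common window, so the total is 0 minutes.

0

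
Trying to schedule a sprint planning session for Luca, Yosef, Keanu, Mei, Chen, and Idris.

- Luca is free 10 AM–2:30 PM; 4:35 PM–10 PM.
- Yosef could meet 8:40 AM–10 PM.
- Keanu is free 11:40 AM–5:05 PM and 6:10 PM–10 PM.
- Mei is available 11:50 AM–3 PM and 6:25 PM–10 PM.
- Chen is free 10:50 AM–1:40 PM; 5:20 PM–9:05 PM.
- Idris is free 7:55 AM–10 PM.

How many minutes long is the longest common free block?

Luca ∩ Yosef: 10:00-14:30, 16:35-22:00.
Luca ∩ Yosef ∩ Keanu: 11:40-14:30, 16:35-17:05, 18:10-22:00.
Luca ∩ Yosef ∩ Keanu ∩ Mei: 11:50-14:30, 18:25-22:00.
Luca ∩ Yosef ∩ Keanu ∩ Mei ∩ Chen: 11:50-13:40, 18:25-21:05.
Luca ∩ Yosef ∩ Keanu ∩ Mei ∩ Chen ∩ Idris: 11:50-13:40, 18:25-21:05.
So the common availability across everyone is 11:50-13:40, 18:25-21:05.
The longest is 18:25-21:05 at 160 minutes.

160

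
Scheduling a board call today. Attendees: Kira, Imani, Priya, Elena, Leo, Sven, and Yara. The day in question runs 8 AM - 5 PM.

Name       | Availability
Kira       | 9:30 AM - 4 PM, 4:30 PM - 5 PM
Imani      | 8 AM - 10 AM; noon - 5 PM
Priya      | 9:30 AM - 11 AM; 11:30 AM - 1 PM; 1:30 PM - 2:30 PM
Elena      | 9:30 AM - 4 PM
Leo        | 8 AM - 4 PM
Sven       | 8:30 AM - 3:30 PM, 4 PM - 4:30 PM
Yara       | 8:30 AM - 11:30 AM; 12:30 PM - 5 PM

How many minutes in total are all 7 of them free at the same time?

Kira ∩ Imani: 09:30-10:00, 12:00-16:00, 16:30-17:00.
Kira ∩ Imani ∩ Priya: 09:30-10:00, 12:00-13:00, 13:30-14:30.
Kira ∩ Imani ∩ Priya ∩ Elena: 09:30-10:00, 12:00-13:00, 13:30-14:30.
Kira ∩ Imani ∩ Priya ∩ Elena ∩ Leo: 09:30-10:00, 12:00-13:00, 13:30-14:30.
Kira ∩ Imani ∩ Priya ∩ Elena ∩ Leo ∩ Sven: 09:30-10:00, 12:00-13:00, 13:30-14:30.
Kira ∩ Imani ∩ Priya ∩ Elena ∩ Leo ∩ Sven ∩ Yara: 09:30-10:00, 12:30-13:00, 13:30-14:30.
Those are the intersection windows.
Summing the common windows: 30 + 30 + 60 = 120 minutes.

120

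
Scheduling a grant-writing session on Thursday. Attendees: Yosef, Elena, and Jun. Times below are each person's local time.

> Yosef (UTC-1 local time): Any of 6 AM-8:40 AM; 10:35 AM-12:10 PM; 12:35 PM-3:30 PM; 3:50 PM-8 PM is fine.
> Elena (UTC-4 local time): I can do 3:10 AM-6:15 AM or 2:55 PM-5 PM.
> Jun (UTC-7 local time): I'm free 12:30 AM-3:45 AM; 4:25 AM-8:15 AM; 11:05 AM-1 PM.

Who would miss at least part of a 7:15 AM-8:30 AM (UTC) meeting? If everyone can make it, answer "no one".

Jun

Yosef in UTC: 07:00-09:40, 11:35-13:10, 13:35-16:30, 16:50-21:00 (add 1h to convert from UTC-1).
Elena in UTC: 07:10-10:15, 18:55-21:00 (add 4h to convert from UTC-4).
Jun in UTC: 07:30-10:45, 11:25-15:15, 18:05-20:00 (add 7h to convert from UTC-7).
Yosef: free for 07:15-08:30. Elena: free for 07:15-08:30. Jun: not fully free for 07:15-08:30.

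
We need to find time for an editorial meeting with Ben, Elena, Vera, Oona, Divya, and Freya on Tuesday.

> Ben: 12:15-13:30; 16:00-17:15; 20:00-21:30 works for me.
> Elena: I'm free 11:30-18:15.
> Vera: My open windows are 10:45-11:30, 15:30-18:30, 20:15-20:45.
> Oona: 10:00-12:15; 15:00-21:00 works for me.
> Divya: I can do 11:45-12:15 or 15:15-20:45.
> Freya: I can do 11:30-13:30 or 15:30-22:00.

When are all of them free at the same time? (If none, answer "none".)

16:00-17:15

Ben ∩ Elena: 12:15-13:30, 16:00-17:15.
Ben ∩ Elena ∩ Vera: 16:00-17:15.
Ben ∩ Elena ∩ Vera ∩ Oona: 16:00-17:15.
Ben ∩ Elena ∩ Vera ∩ Oona ∩ Divya: 16:00-17:15.
Ben ∩ Elena ∩ Vera ∩ Oona ∩ Divya ∩ Freya: 16:00-17:15.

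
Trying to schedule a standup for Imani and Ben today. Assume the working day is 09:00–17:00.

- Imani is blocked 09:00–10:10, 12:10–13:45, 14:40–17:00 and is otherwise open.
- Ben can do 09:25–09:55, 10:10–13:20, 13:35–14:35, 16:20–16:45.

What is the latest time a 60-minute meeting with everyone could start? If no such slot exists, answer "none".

11:10

Imani free: 10:10-12:10, 13:45-14:40 (invert busy blocks within the working day).
Ben free: 09:25-09:55, 10:10-13:20, 13:35-14:35, 16:20-16:45.
Imani ∩ Ben: 10:10-12:10, 13:45-14:35.
Those are the intersection windows.
The last common window of at least 60 minutes is 10:10-12:10; a 60-minute meeting can start as late as 11:10 and still end by 12:10.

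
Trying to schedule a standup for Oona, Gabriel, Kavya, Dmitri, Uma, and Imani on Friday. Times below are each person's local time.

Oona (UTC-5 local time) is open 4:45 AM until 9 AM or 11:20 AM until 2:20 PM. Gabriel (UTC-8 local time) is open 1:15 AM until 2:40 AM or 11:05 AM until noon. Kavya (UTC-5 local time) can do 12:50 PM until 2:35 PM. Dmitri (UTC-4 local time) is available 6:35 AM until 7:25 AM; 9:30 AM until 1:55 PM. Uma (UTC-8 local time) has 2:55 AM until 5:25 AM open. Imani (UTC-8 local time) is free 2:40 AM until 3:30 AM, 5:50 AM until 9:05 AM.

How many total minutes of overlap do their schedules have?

Oona in UTC: 09:45-14:00, 16:20-19:20 (add 5h to convert from UTC-5).
Gabriel in UTC: 09:15-10:40, 19:05-20:00 (add 8h to convert from UTC-8).
Kavya in UTC: 17:50-19:35 (add 5h to convert from UTC-5).
Dmitri in UTC: 10:35-11:25, 13:30-17:55 (add 4h to convert from UTC-4).
Uma in UTC: 10:55-13:25 (add 8h to convert from UTC-8).
Imani in UTC: 10:40-11:30, 13:50-17:05 (add 8h to convert from UTC-8).
Oona ∩ Gabriel: 09:45-10:40, 19:05-19:20.
Oona ∩ Gabriel ∩ Kavya: 19:05-19:20.
Oona ∩ Gabriel ∩ Kavya ∩ Dmitri: ∅.
Oona ∩ Gabriel ∩ Kavya ∩ Dmitri ∩ Uma: ∅.
Oona ∩ Gabriel ∩ Kavya ∩ Dmitri ∩ Uma ∩ Imani: ∅.
There is no time when everyone is free.
There is no common window, so the total is 0 minutes.

0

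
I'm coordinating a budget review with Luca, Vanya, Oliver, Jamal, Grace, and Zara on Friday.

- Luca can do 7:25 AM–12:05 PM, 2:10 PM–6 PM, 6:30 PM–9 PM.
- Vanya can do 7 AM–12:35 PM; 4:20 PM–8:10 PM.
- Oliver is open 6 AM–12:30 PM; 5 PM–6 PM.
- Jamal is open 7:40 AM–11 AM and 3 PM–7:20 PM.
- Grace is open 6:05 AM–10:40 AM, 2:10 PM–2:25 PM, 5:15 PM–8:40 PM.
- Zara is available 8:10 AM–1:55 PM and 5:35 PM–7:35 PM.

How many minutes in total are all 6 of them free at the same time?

175

Luca ∩ Vanya: 07:25-12:05, 16:20-18:00, 18:30-20:10.
Luca ∩ Vanya ∩ Oliver: 07:25-12:05, 17:00-18:00.
Luca ∩ Vanya ∩ Oliver ∩ Jamal: 07:40-11:00, 17:00-18:00.
Luca ∩ Vanya ∩ Oliver ∩ Jamal ∩ Grace: 07:40-10:40, 17:15-18:00.
Luca ∩ Vanya ∩ Oliver ∩ Jamal ∩ Grace ∩ Zara: 08:10-10:40, 17:35-18:00.
Summing the common windows: 150 + 25 = 175 minutes.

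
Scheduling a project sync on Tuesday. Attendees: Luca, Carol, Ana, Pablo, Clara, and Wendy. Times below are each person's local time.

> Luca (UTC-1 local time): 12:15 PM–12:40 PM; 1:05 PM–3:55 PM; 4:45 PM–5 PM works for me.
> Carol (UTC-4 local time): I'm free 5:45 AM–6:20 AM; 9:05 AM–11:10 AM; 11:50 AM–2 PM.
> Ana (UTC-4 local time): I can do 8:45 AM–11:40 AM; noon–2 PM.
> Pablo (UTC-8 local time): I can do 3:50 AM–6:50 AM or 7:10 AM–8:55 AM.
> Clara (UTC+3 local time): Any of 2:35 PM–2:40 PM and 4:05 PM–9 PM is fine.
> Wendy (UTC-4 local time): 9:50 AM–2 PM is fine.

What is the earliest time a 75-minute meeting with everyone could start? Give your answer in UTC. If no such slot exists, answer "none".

Luca in UTC: 13:15-13:40, 14:05-16:55, 17:45-18:00 (add 1h to convert from UTC-1).
Carol in UTC: 09:45-10:20, 13:05-15:10, 15:50-18:00 (add 4h to convert from UTC-4).
Ana in UTC: 12:45-15:40, 16:00-18:00 (add 4h to convert from UTC-4).
Pablo in UTC: 11:50-14:50, 15:10-16:55 (add 8h to convert from UTC-8).
Clara in UTC: 11:35-11:40, 13:05-18:00 (subtract 3h to convert from UTC+3).
Wendy in UTC: 13:50-18:00 (add 4h to convert from UTC-4).
Luca ∩ Carol: 13:15-13:40, 14:05-15:10, 15:50-16:55, 17:45-18:00.
Luca ∩ Carol ∩ Ana: 13:15-13:40, 14:05-15:10, 16:00-16:55, 17:45-18:00.
Luca ∩ Carol ∩ Ana ∩ Pablo: 13:15-13:40, 14:05-14:50, 16:00-16:55.
Luca ∩ Carol ∩ Ana ∩ Pablo ∩ Clara: 13:15-13:40, 14:05-14:50, 16:00-16:55.
Luca ∩ Carol ∩ Ana ∩ Pablo ∩ Clara ∩ Wendy: 14:05-14:50, 16:00-16:55.
No common window is at least 75 minutes long.

none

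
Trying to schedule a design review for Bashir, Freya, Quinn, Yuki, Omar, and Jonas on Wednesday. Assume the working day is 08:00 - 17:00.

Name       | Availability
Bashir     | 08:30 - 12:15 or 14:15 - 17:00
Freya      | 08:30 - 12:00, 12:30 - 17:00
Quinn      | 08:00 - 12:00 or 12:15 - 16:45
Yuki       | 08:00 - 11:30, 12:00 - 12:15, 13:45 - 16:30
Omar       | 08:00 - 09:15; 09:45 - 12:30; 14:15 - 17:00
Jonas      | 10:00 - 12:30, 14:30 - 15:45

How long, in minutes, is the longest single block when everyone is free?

90

Bashir ∩ Freya: 08:30-12:00, 14:15-17:00.
Bashir ∩ Freya ∩ Quinn: 08:30-12:00, 14:15-16:45.
Bashir ∩ Freya ∩ Quinn ∩ Yuki: 08:30-11:30, 14:15-16:30.
Bashir ∩ Freya ∩ Quinn ∩ Yuki ∩ Omar: 08:30-09:15, 09:45-11:30, 14:15-16:30.
Bashir ∩ Freya ∩ Quinn ∩ Yuki ∩ Omar ∩ Jonas: 10:00-11:30, 14:30-15:45.
The longest is 10:00-11:30 at 90 minutes.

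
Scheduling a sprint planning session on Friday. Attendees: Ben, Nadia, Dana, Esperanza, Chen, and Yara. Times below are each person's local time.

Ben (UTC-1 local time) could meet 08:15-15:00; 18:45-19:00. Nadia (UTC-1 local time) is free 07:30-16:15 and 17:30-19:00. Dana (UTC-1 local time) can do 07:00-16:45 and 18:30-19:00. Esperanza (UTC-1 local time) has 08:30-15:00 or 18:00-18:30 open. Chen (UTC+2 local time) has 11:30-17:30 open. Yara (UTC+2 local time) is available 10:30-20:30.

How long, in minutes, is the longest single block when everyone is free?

Ben in UTC: 09:15-16:00, 19:45-20:00 (add 1h to convert from UTC-1).
Nadia in UTC: 08:30-17:15, 18:30-20:00 (add 1h to convert from UTC-1).
Dana in UTC: 08:00-17:45, 19:30-20:00 (add 1h to convert from UTC-1).
Esperanza in UTC: 09:30-16:00, 19:00-19:30 (add 1h to convert from UTC-1).
Chen in UTC: 09:30-15:30 (subtract 2h to convert from UTC+2).
Yara in UTC: 08:30-18:30 (subtract 2h to convert from UTC+2).
Ben ∩ Nadia: 09:15-16:00, 19:45-20:00.
Ben ∩ Nadia ∩ Dana: 09:15-16:00, 19:45-20:00.
Ben ∩ Nadia ∩ Dana ∩ Esperanza: 09:30-16:00.
Ben ∩ Nadia ∩ Dana ∩ Esperanza ∩ Chen: 09:30-15:30.
Ben ∩ Nadia ∩ Dana ∩ Esperanza ∩ Chen ∩ Yara: 09:30-15:30.
The longest is 09:30-15:30 at 360 minutes.

360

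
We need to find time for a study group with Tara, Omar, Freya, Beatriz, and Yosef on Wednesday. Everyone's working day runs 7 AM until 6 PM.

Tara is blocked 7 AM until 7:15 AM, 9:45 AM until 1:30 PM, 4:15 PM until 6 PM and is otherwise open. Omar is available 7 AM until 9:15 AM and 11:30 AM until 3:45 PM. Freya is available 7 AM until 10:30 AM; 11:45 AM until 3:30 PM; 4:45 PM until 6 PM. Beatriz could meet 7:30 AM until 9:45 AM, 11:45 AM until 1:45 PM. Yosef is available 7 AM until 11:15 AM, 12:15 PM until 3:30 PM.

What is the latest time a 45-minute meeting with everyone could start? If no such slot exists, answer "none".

08:30

Tara free: 07:15-09:45, 13:30-16:15 (invert busy blocks within the working day).
Omar free: 07:00-09:15, 11:30-15:45.
Freya free: 07:00-10:30, 11:45-15:30, 16:45-18:00.
Beatriz free: 07:30-09:45, 11:45-13:45.
Yosef free: 07:00-11:15, 12:15-15:30.
Tara ∩ Omar: 07:15-09:15, 13:30-15:45.
Tara ∩ Omar ∩ Freya: 07:15-09:15, 13:30-15:30.
Tara ∩ Omar ∩ Freya ∩ Beatriz: 07:30-09:15, 13:30-13:45.
Tara ∩ Omar ∩ Freya ∩ Beatriz ∩ Yosef: 07:30-09:15, 13:30-13:45.
So the common availability across everyone is 07:30-09:15, 13:30-13:45.
The last common window of at least 45 minutes is 07:30-09:15; a 45-minute meeting can start as late as 08:30 and still end by 09:15.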